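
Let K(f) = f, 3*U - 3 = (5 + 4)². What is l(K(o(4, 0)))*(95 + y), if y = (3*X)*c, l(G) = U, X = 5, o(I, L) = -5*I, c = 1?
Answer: 3080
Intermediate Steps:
U = 28 (U = 1 + (5 + 4)²/3 = 1 + (⅓)*9² = 1 + (⅓)*81 = 1 + 27 = 28)
l(G) = 28
y = 15 (y = (3*5)*1 = 15*1 = 15)
l(K(o(4, 0)))*(95 + y) = 28*(95 + 15) = 28*110 = 3080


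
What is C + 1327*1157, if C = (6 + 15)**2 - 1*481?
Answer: 1535299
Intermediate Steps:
C = -40 (C = 21**2 - 481 = 441 - 481 = -40)
C + 1327*1157 = -40 + 1327*1157 = -40 + 1535339 = 1535299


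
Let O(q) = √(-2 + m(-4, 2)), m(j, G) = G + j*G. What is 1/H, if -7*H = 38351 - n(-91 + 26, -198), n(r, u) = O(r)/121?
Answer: -3930478937/21533971101849 - 1694*I*√2/21533971101849 ≈ -0.00018252 - 1.1125e-10*I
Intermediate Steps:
m(j, G) = G + G*j
O(q) = 2*I*√2 (O(q) = √(-2 + 2*(1 - 4)) = √(-2 + 2*(-3)) = √(-2 - 6) = √(-8) = 2*I*√2)
n(r, u) = 2*I*√2/121 (n(r, u) = (2*I*√2)/121 = (2*I*√2)*(1/121) = 2*I*√2/121)
H = -38351/7 + 2*I*√2/847 (H = -(38351 - 2*I*√2/121)/7 = -38351/7 + 2*I*√2/847 ≈ -5478.7 + 0.0033393*I)
1/H = 1/(-38351/7 + 2*I*√2/847)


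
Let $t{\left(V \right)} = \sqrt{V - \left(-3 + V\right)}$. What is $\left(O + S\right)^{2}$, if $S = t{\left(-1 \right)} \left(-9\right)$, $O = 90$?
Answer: $8343 - 1620 \sqrt{3} \approx 5537.1$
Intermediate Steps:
$t{\left(V \right)} = \sqrt{3}$
$S = - 9 \sqrt{3}$ ($S = \sqrt{3} \left(-9\right) = - 9 \sqrt{3} \approx -15.588$)
$\left(O + S\right)^{2} = \left(90 - 9 \sqrt{3}\right)^{2}$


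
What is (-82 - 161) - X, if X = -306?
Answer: 63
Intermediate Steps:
(-82 - 161) - X = (-82 - 161) - 1*(-306) = -243 + 306 = 63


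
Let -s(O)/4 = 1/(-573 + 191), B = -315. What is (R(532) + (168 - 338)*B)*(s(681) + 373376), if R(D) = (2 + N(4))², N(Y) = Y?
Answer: 3821475837348/191 ≈ 2.0008e+10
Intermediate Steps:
s(O) = 2/191 (s(O) = -4/(-573 + 191) = -4/(-382) = -4*(-1/382) = 2/191)
R(D) = 36 (R(D) = (2 + 4)² = 6² = 36)
(R(532) + (168 - 338)*B)*(s(681) + 373376) = (36 + (168 - 338)*(-315))*(2/191 + 373376) = (36 - 170*(-315))*(71314818/191) = (36 + 53550)*(71314818/191) = 53586*(71314818/191) = 3821475837348/191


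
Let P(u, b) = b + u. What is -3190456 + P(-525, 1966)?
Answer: -3189015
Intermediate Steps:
-3190456 + P(-525, 1966) = -3190456 + (1966 - 525) = -3190456 + 1441 = -3189015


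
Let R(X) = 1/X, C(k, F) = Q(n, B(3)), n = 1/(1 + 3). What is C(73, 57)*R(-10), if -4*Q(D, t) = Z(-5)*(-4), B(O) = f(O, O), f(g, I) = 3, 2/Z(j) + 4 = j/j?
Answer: 1/15 ≈ 0.066667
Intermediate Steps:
n = ¼ (n = 1/4 = ¼ ≈ 0.25000)
Z(j) = -⅔ (Z(j) = 2/(-4 + j/j) = 2/(-4 + 1) = 2/(-3) = 2*(-⅓) = -⅔)
B(O) = 3
Q(D, t) = -⅔ (Q(D, t) = -(-1)*(-4)/6 = -¼*8/3 = -⅔)
C(k, F) = -⅔
C(73, 57)*R(-10) = -⅔/(-10) = -⅔*(-⅒) = 1/15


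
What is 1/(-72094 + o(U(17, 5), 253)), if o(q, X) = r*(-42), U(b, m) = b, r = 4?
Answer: -1/72262 ≈ -1.3839e-5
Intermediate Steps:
o(q, X) = -168 (o(q, X) = 4*(-42) = -168)
1/(-72094 + o(U(17, 5), 253)) = 1/(-72094 - 168) = 1/(-72262) = -1/72262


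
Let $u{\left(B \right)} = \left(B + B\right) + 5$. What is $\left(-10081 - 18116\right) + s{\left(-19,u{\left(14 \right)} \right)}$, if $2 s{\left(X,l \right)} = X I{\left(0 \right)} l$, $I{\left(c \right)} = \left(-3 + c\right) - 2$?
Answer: $- \frac{53259}{2} \approx -26630.0$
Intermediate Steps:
$u{\left(B \right)} = 5 + 2 B$ ($u{\left(B \right)} = 2 B + 5 = 5 + 2 B$)
$I{\left(c \right)} = -5 + c$
$s{\left(X,l \right)} = - \frac{5 X l}{2}$ ($s{\left(X,l \right)} = \frac{X \left(-5 + 0\right) l}{2} = \frac{X \left(-5\right) l}{2} = \frac{- 5 X l}{2} = \frac{\left(-5\right) X l}{2} = - \frac{5 X l}{2}$)
$\left(-10081 - 18116\right) + s{\left(-19,u{\left(14 \right)} \right)} = \left(-10081 - 18116\right) - - \frac{95 \left(5 + 2 \cdot 14\right)}{2} = -28197 - - \frac{95 \left(5 + 28\right)}{2} = -28197 - \left(- \frac{95}{2}\right) 33 = -28197 + \frac{3135}{2} = - \frac{53259}{2}$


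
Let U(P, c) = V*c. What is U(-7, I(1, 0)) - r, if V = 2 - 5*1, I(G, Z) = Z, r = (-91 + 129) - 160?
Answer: 122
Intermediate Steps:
r = -122 (r = 38 - 160 = -122)
V = -3 (V = 2 - 5 = -3)
U(P, c) = -3*c
U(-7, I(1, 0)) - r = -3*0 - 1*(-122) = 0 + 122 = 122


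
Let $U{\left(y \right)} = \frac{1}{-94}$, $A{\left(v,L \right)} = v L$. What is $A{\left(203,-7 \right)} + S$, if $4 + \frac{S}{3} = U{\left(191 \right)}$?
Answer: $- \frac{134705}{94} \approx -1433.0$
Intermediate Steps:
$A{\left(v,L \right)} = L v$
$U{\left(y \right)} = - \frac{1}{94}$
$S = - \frac{1131}{94}$ ($S = -12 + 3 \left(- \frac{1}{94}\right) = -12 - \frac{3}{94} = - \frac{1131}{94} \approx -12.032$)
$A{\left(203,-7 \right)} + S = \left(-7\right) 203 - \frac{1131}{94} = -1421 - \frac{1131}{94} = - \frac{134705}{94}$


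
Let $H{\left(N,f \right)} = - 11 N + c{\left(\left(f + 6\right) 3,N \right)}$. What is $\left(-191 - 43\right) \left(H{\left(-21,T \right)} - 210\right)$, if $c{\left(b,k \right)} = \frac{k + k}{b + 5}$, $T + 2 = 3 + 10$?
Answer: $- \frac{9477}{2} \approx -4738.5$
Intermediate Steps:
$T = 11$ ($T = -2 + \left(3 + 10\right) = -2 + 13 = 11$)
$c{\left(b,k \right)} = \frac{2 k}{5 + b}$
$H{\left(N,f \right)} = - 11 N + \frac{2 N}{23 + 3 f}$ ($H{\left(N,f \right)} = - 11 N + \frac{2 N}{5 + \left(f + 6\right) 3} = - 11 N + \frac{2 N}{5 + \left(6 + f\right) 3} = - 11 N + \frac{2 N}{5 + \left(18 + 3 f\right)} = - 11 N + \frac{2 N}{23 + 3 f}$)
$\left(-191 - 43\right) \left(H{\left(-21,T \right)} - 210\right) = \left(-191 - 43\right) \left(- \frac{21 \left(-251 - 363\right)}{23 + 3 \cdot 11} - 210\right) = - 234 \left(- \frac{21 \left(-251 - 363\right)}{23 + 33} - 210\right) = - 234 \left(\left(-21\right) \frac{1}{56} \left(-614\right) - 210\right) = - 234 \left(\frac{921}{4} - 210\right) = \left(-234\right) \frac{81}{4} = - \frac{9477}{2}$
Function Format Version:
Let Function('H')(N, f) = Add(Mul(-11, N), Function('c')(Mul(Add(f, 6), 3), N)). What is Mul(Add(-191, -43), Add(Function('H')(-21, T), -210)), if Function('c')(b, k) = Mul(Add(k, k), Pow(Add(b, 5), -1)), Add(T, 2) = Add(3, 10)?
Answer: Rational(-9477, 2) ≈ -4738.5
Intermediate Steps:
T = 11 (T = Add(-2, Add(3, 10)) = Add(-2, 13) = 11)
Function('c')(b, k) = Mul(2, k, Pow(Add(5, b), -1)) (Function('c')(b, k) = Mul(Mul(2, k), Pow(Add(5, b), -1)) = Mul(2, k, Pow(Add(5, b), -1)))
Function('H')(N, f) = Add(Mul(-11, N), Mul(2, N, Pow(Add(23, Mul(3, f)), -1))) (Function('H')(N, f) = Add(Mul(-11, N), Mul(2, N, Pow(Add(5, Mul(Add(f, 6), 3)), -1))) = Add(Mul(-11, N), Mul(2, N, Pow(Add(5, Mul(Add(6, f), 3)), -1))) = Add(Mul(-11, N), Mul(2, N, Pow(Add(5, Add(18, Mul(3, f))), -1))) = Add(Mul(-11, N), Mul(2, N, Pow(Add(23, Mul(3, f)), -1))))
Mul(Add(-191, -43), Add(Function('H')(-21, T), -210)) = Mul(Add(-191, -43), Add(Mul(-21, Pow(Add(23, Mul(3, 11)), -1), Add(-251, Mul(-33, 11))), -210)) = Mul(-234, Add(Mul(-21, Pow(Add(23, 33), -1), Add(-251, -363)), -210)) = Mul(-234, Add(Mul(-21, Pow(56, -1), -614), -210)) = Mul(-234, Add(Mul(-21, Rational(1, 56), -614), -210)) = Mul(-234, Add(Rational(921, 4), -210)) = Mul(-234, Rational(81, 4)) = Rational(-9477, 2)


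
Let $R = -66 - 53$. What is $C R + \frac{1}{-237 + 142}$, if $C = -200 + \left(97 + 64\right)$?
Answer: $\frac{440894}{95} \approx 4641.0$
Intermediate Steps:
$R = -119$
$C = -39$ ($C = -200 + 161 = -39$)
$C R + \frac{1}{-237 + 142} = \left(-39\right) \left(-119\right) + \frac{1}{-237 + 142} = 4641 + \frac{1}{-95} = 4641 - \frac{1}{95} = \frac{440894}{95}$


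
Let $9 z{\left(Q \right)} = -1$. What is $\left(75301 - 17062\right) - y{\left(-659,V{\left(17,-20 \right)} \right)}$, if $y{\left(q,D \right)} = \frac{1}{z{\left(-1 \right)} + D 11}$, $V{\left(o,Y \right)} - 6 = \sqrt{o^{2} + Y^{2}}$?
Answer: $\frac{372801821697}{6401240} - \frac{891 \sqrt{689}}{6401240} \approx 58239.0$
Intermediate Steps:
$z{\left(Q \right)} = - \frac{1}{9}$ ($z{\left(Q \right)} = \frac{1}{9} \left(-1\right) = - \frac{1}{9}$)
$V{\left(o,Y \right)} = 6 + \sqrt{Y^{2} + o^{2}}$ ($V{\left(o,Y \right)} = 6 + \sqrt{o^{2} + Y^{2}} = 6 + \sqrt{Y^{2} + o^{2}}$)
$y{\left(q,D \right)} = \frac{1}{- \frac{1}{9} + 11 D}$ ($y{\left(q,D \right)} = \frac{1}{- \frac{1}{9} + D 11} = \frac{1}{- \frac{1}{9} + 11 D}$)
$\left(75301 - 17062\right) - y{\left(-659,V{\left(17,-20 \right)} \right)} = \left(75301 - 17062\right) - \frac{9}{-1 + 99 \left(6 + \sqrt{\left(-20\right)^{2} + 17^{2}}\right)} = \left(75301 - 17062\right) - \frac{9}{-1 + 99 \left(6 + \sqrt{400 + 289}\right)} = 58239 - \frac{9}{-1 + 99 \left(6 + \sqrt{689}\right)} = 58239 - \frac{9}{-1 + \left(594 + 99 \sqrt{689}\right)} = 58239 - \frac{9}{593 + 99 \sqrt{689}}$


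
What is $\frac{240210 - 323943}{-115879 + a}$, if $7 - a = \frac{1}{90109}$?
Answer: $\frac{7545096897}{10441110049} \approx 0.72263$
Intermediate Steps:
$a = \frac{630762}{90109}$ ($a = 7 - \frac{1}{90109} = \frac{630762}{90109} \approx 7.0$)
$\frac{240210 - 323943}{-115879 + a} = \frac{240210 - 323943}{-115879 + \frac{630762}{90109}} = - \frac{83733}{- \frac{10441110049}{90109}} = \left(-83733\right) \left(- \frac{90109}{10441110049}\right) = \frac{7545096897}{10441110049}$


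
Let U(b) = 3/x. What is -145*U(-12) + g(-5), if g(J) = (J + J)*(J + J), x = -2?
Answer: 635/2 ≈ 317.50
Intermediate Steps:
U(b) = -3/2 (U(b) = 3/(-2) = 3*(-½) = -3/2)
g(J) = 4*J² (g(J) = (2*J)*(2*J) = 4*J²)
-145*U(-12) + g(-5) = -145*(-3/2) + 4*(-5)² = 435/2 + 4*25 = 435/2 + 100 = 635/2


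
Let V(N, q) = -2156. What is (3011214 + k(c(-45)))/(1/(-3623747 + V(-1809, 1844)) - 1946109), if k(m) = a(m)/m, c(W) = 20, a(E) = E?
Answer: -10918373502145/7056402461428 ≈ -1.5473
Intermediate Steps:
k(m) = 1 (k(m) = m/m = 1)
(3011214 + k(c(-45)))/(1/(-3623747 + V(-1809, 1844)) - 1946109) = (3011214 + 1)/(1/(-3623747 - 2156) - 1946109) = 3011215/(1/(-3625903) - 1946109) = 3011215/(-1/3625903 - 1946109) = 3011215/(-7056402461428/3625903) = 3011215*(-3625903/7056402461428) = -10918373502145/7056402461428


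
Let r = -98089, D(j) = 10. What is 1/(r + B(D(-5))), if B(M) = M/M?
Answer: -1/98088 ≈ -1.0195e-5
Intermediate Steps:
B(M) = 1
1/(r + B(D(-5))) = 1/(-98089 + 1) = 1/(-98088) = -1/98088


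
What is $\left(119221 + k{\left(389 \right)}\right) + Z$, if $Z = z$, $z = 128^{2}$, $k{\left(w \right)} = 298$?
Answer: $135903$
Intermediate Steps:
$z = 16384$
$Z = 16384$
$\left(119221 + k{\left(389 \right)}\right) + Z = \left(119221 + 298\right) + 16384 = 119519 + 16384 = 135903$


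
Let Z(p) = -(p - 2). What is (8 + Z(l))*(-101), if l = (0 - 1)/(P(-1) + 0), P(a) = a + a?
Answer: -1919/2 ≈ -959.50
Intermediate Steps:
P(a) = 2*a
l = ½ (l = (0 - 1)/(2*(-1) + 0) = -1/(-2 + 0) = -1/(-2) = -1*(-½) = ½ ≈ 0.50000)
Z(p) = 2 - p (Z(p) = -(-2 + p) = 2 - p)
(8 + Z(l))*(-101) = (8 + (2 - 1*½))*(-101) = (8 + (2 - ½))*(-101) = (8 + 3/2)*(-101) = (19/2)*(-101) = -1919/2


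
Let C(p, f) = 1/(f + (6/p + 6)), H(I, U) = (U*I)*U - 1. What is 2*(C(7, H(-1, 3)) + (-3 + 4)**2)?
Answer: 15/11 ≈ 1.3636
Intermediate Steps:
H(I, U) = -1 + I*U**2 (H(I, U) = (I*U)*U - 1 = I*U**2 - 1 = -1 + I*U**2)
C(p, f) = 1/(6 + f + 6/p) (C(p, f) = 1/(f + (6 + 6/p)) = 1/(6 + f + 6/p))
2*(C(7, H(-1, 3)) + (-3 + 4)**2) = 2*(7/(6 + 6*7 + (-1 - 1*3**2)*7) + (-3 + 4)**2) = 2*(7/(6 + 42 + (-1 - 1*9)*7) + 1**2) = 2*(7/(6 + 42 + (-1 - 9)*7) + 1) = 2*(7/(6 + 42 - 10*7) + 1) = 2*(7/(6 + 42 - 70) + 1) = 2*(7/(-22) + 1) = 2*(7*(-1/22) + 1) = 2*(-7/22 + 1) = 2*(15/22) = 15/11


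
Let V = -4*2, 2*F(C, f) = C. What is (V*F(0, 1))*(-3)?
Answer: 0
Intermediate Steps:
F(C, f) = C/2
V = -8
(V*F(0, 1))*(-3) = -4*0*(-3) = -8*0*(-3) = 0*(-3) = 0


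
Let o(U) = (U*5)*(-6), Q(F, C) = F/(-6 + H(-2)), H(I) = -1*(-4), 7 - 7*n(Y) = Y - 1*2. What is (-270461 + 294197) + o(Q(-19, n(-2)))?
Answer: 23451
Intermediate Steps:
n(Y) = 9/7 - Y/7 (n(Y) = 1 - (Y - 1*2)/7 = 1 - (Y - 2)/7 = 1 - (-2 + Y)/7 = 1 + (2/7 - Y/7) = 9/7 - Y/7)
H(I) = 4
Q(F, C) = -F/2 (Q(F, C) = F/(-6 + 4) = F/(-2) = -F/2)
o(U) = -30*U (o(U) = (5*U)*(-6) = -30*U)
(-270461 + 294197) + o(Q(-19, n(-2))) = (-270461 + 294197) - (-15)*(-19) = 23736 - 30*19/2 = 23736 - 285 = 23451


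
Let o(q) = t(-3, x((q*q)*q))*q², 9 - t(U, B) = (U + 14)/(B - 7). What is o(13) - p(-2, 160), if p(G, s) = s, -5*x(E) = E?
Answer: 3047047/2232 ≈ 1365.2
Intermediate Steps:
x(E) = -E/5
t(U, B) = 9 - (14 + U)/(-7 + B) (t(U, B) = 9 - (U + 14)/(B - 7) = 9 - (14 + U)/(-7 + B))
o(q) = q²*(-74 - 9*q³/5)/(-7 - q³/5) (o(q) = ((-77 - 1*(-3) + 9*(-q*q*q/5))/(-7 - q*q*q/5))*q² = ((-77 + 3 + 9*(-q²*q/5))/(-7 - q²*q/5))*q² = ((-77 + 3 + 9*(-q³/5))/(-7 - q³/5))*q² = ((-77 + 3 - 9*q³/5)/(-7 - q³/5))*q² = ((-74 - 9*q³/5)/(-7 - q³/5))*q² = q²*(-74 - 9*q³/5)/(-7 - q³/5))
o(13) - p(-2, 160) = 13²*(370 + 9*13³)/(35 + 13³) - 1*160 = 169*(370 + 9*2197)/(35 + 2197) - 160 = 169*(370 + 19773)/2232 - 160 = 169*(1/2232)*20143 - 160 = 3404167/2232 - 160 = 3047047/2232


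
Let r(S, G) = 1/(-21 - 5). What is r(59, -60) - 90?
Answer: -2341/26 ≈ -90.038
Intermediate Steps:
r(S, G) = -1/26 (r(S, G) = 1/(-26) = -1/26)
r(59, -60) - 90 = -1/26 - 90 = -2341/26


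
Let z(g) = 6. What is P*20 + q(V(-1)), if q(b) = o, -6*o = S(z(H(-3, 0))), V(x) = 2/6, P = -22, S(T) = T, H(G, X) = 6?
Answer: -441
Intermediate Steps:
V(x) = ⅓ (V(x) = 2*(⅙) = ⅓)
o = -1 (o = -⅙*6 = -1)
q(b) = -1
P*20 + q(V(-1)) = -22*20 - 1 = -440 - 1 = -441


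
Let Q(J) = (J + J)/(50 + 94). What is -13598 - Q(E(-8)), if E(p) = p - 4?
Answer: -81587/6 ≈ -13598.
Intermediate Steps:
E(p) = -4 + p
Q(J) = J/72 (Q(J) = (2*J)/144 = (2*J)*(1/144) = J/72)
-13598 - Q(E(-8)) = -13598 - (-4 - 8)/72 = -13598 - (-12)/72 = -13598 - 1*(-1/6) = -13598 + 1/6 = -81587/6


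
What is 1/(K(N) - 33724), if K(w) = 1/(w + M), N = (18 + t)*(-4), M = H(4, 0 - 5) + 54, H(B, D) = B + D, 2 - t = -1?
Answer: -31/1045445 ≈ -2.9652e-5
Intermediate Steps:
t = 3 (t = 2 - 1*(-1) = 2 + 1 = 3)
M = 53 (M = (4 + (0 - 5)) + 54 = (4 - 5) + 54 = -1 + 54 = 53)
N = -84 (N = (18 + 3)*(-4) = 21*(-4) = -84)
K(w) = 1/(53 + w) (K(w) = 1/(w + 53) = 1/(53 + w))
1/(K(N) - 33724) = 1/(1/(53 - 84) - 33724) = 1/(1/(-31) - 33724) = 1/(-1/31 - 33724) = 1/(-1045445/31) = -31/1045445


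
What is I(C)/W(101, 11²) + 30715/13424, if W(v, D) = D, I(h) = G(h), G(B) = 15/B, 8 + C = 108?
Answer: 18592643/8121520 ≈ 2.2893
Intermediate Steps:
C = 100 (C = -8 + 108 = 100)
I(h) = 15/h
I(C)/W(101, 11²) + 30715/13424 = (15/100)/(11²) + 30715/13424 = (15*(1/100))/121 + 30715*(1/13424) = (3/20)*(1/121) + 30715/13424 = 3/2420 + 30715/13424 = 18592643/8121520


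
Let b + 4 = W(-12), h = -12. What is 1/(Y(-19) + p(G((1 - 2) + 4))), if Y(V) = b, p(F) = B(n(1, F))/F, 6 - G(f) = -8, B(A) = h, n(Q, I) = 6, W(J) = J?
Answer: -7/118 ≈ -0.059322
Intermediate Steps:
B(A) = -12
G(f) = 14 (G(f) = 6 - 1*(-8) = 6 + 8 = 14)
p(F) = -12/F
b = -16 (b = -4 - 12 = -16)
Y(V) = -16
1/(Y(-19) + p(G((1 - 2) + 4))) = 1/(-16 - 12/14) = 1/(-16 - 12*1/14) = 1/(-16 - 6/7) = 1/(-118/7) = -7/118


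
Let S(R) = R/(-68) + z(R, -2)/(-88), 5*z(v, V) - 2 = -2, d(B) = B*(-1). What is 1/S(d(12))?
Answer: 17/3 ≈ 5.6667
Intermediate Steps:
d(B) = -B
z(v, V) = 0 (z(v, V) = ⅖ + (⅕)*(-2) = ⅖ - ⅖ = 0)
S(R) = -R/68 (S(R) = R/(-68) + 0/(-88) = R*(-1/68) + 0*(-1/88) = -R/68 + 0 = -R/68)
1/S(d(12)) = 1/(-(-1)*12/68) = 1/(-1/68*(-12)) = 1/(3/17) = 17/3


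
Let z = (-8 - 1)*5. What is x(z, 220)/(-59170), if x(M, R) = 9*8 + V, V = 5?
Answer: -77/59170 ≈ -0.0013013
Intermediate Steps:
z = -45 (z = -9*5 = -45)
x(M, R) = 77 (x(M, R) = 9*8 + 5 = 72 + 5 = 77)
x(z, 220)/(-59170) = 77/(-59170) = 77*(-1/59170) = -77/59170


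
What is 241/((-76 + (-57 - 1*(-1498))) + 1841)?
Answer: 241/3206 ≈ 0.075172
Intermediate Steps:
241/((-76 + (-57 - 1*(-1498))) + 1841) = 241/((-76 + (-57 + 1498)) + 1841) = 241/((-76 + 1441) + 1841) = 241/(1365 + 1841) = 241/3206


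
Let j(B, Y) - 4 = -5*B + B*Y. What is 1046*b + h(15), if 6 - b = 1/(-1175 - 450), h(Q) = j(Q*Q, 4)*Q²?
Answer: -70603579/1625 ≈ -43448.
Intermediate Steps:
j(B, Y) = 4 - 5*B + B*Y (j(B, Y) = 4 + (-5*B + B*Y) = 4 - 5*B + B*Y)
h(Q) = Q²*(4 - Q²) (h(Q) = (4 - 5*Q*Q + (Q*Q)*4)*Q² = (4 - 5*Q² + Q²*4)*Q² = (4 - 5*Q² + 4*Q²)*Q² = (4 - Q²)*Q² = Q²*(4 - Q²))
b = 9751/1625 (b = 6 - 1/(-1175 - 450) = 6 - 1/(-1625) = 6 - 1*(-1/1625) = 6 + 1/1625 = 9751/1625 ≈ 6.0006)
1046*b + h(15) = 1046*(9751/1625) + 15²*(4 - 1*15²) = 10199546/1625 + 225*(4 - 1*225) = 10199546/1625 + 225*(4 - 225) = 10199546/1625 + 225*(-221) = 10199546/1625 - 49725 = -70603579/1625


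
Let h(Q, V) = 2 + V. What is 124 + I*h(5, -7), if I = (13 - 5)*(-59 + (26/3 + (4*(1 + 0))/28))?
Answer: 44764/21 ≈ 2131.6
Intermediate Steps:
I = -8432/21 (I = 8*(-59 + (26*(⅓) + (4*1)*(1/28))) = 8*(-59 + (26/3 + 4*(1/28))) = 8*(-59 + (26/3 + ⅐)) = 8*(-59 + 185/21) = 8*(-1054/21) = -8432/21 ≈ -401.52)
124 + I*h(5, -7) = 124 - 8432*(2 - 7)/21 = 124 - 8432/21*(-5) = 124 + 42160/21 = 44764/21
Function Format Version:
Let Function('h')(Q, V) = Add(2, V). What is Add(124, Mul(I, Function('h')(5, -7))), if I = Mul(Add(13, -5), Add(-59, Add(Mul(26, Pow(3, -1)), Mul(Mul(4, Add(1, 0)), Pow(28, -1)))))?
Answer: Rational(44764, 21) ≈ 2131.6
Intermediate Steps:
I = Rational(-8432, 21) (I = Mul(8, Add(-59, Add(Mul(26, Rational(1, 3)), Mul(Mul(4, 1), Rational(1, 28))))) = Mul(8, Add(-59, Add(Rational(26, 3), Mul(4, Rational(1, 28))))) = Mul(8, Add(-59, Add(Rational(26, 3), Rational(1, 7)))) = Mul(8, Add(-59, Rational(185, 21))) = Mul(8, Rational(-1054, 21)) = Rational(-8432, 21) ≈ -401.52)
Add(124, Mul(I, Function('h')(5, -7))) = Add(124, Mul(Rational(-8432, 21), Add(2, -7))) = Add(124, Mul(Rational(-8432, 21), -5)) = Add(124, Rational(42160, 21)) = Rational(44764, 21)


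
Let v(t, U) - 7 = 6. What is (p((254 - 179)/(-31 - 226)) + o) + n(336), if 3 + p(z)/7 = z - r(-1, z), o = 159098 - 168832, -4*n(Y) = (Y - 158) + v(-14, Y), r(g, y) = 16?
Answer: -10194463/1028 ≈ -9916.8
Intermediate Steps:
v(t, U) = 13 (v(t, U) = 7 + 6 = 13)
n(Y) = 145/4 - Y/4 (n(Y) = -((Y - 158) + 13)/4 = -((-158 + Y) + 13)/4 = -(-145 + Y)/4 = 145/4 - Y/4)
o = -9734
p(z) = -133 + 7*z (p(z) = -21 + 7*(z - 1*16) = -21 + 7*(z - 16) = -21 + 7*(-16 + z) = -21 + (-112 + 7*z) = -133 + 7*z)
(p((254 - 179)/(-31 - 226)) + o) + n(336) = ((-133 + 7*((254 - 179)/(-31 - 226))) - 9734) + (145/4 - 1/4*336) = ((-133 + 7*(75/(-257))) - 9734) + (145/4 - 84) = ((-133 + 7*(75*(-1/257))) - 9734) - 191/4 = ((-133 + 7*(-75/257)) - 9734) - 191/4 = ((-133 - 525/257) - 9734) - 191/4 = (-34706/257 - 9734) - 191/4 = -2536344/257 - 191/4 = -10194463/1028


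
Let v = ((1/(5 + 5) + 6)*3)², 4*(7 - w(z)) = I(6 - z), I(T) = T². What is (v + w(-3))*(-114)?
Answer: -916674/25 ≈ -36667.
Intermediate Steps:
w(z) = 7 - (6 - z)²/4
v = 33489/100 (v = ((1/10 + 6)*3)² = ((⅒ + 6)*3)² = ((61/10)*3)² = (183/10)² = 33489/100 ≈ 334.89)
(v + w(-3))*(-114) = (33489/100 + (7 - (-6 - 3)²/4))*(-114) = (33489/100 + (7 - ¼*(-9)²))*(-114) = (33489/100 + (7 - ¼*81))*(-114) = (33489/100 + (7 - 81/4))*(-114) = (33489/100 - 53/4)*(-114) = (8041/25)*(-114) = -916674/25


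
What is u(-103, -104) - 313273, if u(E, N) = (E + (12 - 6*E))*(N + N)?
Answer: -422889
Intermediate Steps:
u(E, N) = 2*N*(12 - 5*E) (u(E, N) = (12 - 5*E)*(2*N) = 2*N*(12 - 5*E))
u(-103, -104) - 313273 = 2*(-104)*(12 - 5*(-103)) - 313273 = 2*(-104)*(12 + 515) - 313273 = 2*(-104)*527 - 313273 = -109616 - 313273 = -422889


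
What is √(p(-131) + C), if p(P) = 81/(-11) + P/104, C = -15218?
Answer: 3*I*√553545278/572 ≈ 123.4*I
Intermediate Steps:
p(P) = -81/11 + P/104 (p(P) = 81*(-1/11) + P*(1/104) = -81/11 + P/104)
√(p(-131) + C) = √((-81/11 + (1/104)*(-131)) - 15218) = √((-81/11 - 131/104) - 15218) = √(-9865/1144 - 15218) = √(-17419257/1144) = 3*I*√553545278/572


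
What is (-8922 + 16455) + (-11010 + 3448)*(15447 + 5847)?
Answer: -161017695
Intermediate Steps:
(-8922 + 16455) + (-11010 + 3448)*(15447 + 5847) = 7533 - 7562*21294 = 7533 - 161025228 = -161017695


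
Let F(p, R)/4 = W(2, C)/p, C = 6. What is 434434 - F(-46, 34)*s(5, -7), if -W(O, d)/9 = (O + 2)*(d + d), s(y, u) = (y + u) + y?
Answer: 9989390/23 ≈ 4.3432e+5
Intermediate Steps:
s(y, u) = u + 2*y (s(y, u) = (u + y) + y = u + 2*y)
W(O, d) = -18*d*(2 + O) (W(O, d) = -9*(O + 2)*(d + d) = -9*(2 + O)*2*d = -18*d*(2 + O))
F(p, R) = -1728/p (F(p, R) = 4*((-18*6*(2 + 2))/p) = 4*((-18*6*4)/p) = 4*(-432/p) = -1728/p)
434434 - F(-46, 34)*s(5, -7) = 434434 - (-1728/(-46))*(-7 + 2*5) = 434434 - (-1728*(-1/46))*(-7 + 10) = 434434 - 864*3/23 = 434434 - 1*2592/23 = 434434 - 2592/23 = 9989390/23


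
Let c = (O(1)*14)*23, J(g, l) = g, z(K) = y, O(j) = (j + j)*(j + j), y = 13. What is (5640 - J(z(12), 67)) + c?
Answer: 6915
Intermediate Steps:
O(j) = 4*j² (O(j) = (2*j)*(2*j) = 4*j²)
z(K) = 13
c = 1288 (c = ((4*1²)*14)*23 = ((4*1)*14)*23 = (4*14)*23 = 56*23 = 1288)
(5640 - J(z(12), 67)) + c = (5640 - 1*13) + 1288 = (5640 - 13) + 1288 = 5627 + 1288 = 6915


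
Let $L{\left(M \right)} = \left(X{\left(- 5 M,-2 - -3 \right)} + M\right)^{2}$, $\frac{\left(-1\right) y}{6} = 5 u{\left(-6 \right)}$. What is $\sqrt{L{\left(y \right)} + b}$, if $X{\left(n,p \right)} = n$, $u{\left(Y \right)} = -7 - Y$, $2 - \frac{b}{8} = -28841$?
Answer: $2 \sqrt{61286} \approx 495.12$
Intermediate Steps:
$b = 230744$ ($b = 16 - -230728 = 16 + 230728 = 230744$)
$y = 30$ ($y = - 6 \cdot 5 \left(-7 - -6\right) = - 6 \cdot 5 \left(-7 + 6\right) = - 6 \cdot 5 \left(-1\right) = \left(-6\right) \left(-5\right) = 30$)
$L{\left(M \right)} = 16 M^{2}$ ($L{\left(M \right)} = \left(- 5 M + M\right)^{2} = \left(- 4 M\right)^{2} = 16 M^{2}$)
$\sqrt{L{\left(y \right)} + b} = \sqrt{16 \cdot 30^{2} + 230744} = \sqrt{16 \cdot 900 + 230744} = \sqrt{14400 + 230744} = \sqrt{245144} = 2 \sqrt{61286}$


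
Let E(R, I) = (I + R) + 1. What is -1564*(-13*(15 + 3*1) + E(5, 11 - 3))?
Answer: 344080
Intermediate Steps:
E(R, I) = 1 + I + R
-1564*(-13*(15 + 3*1) + E(5, 11 - 3)) = -1564*(-13*(15 + 3*1) + (1 + (11 - 3) + 5)) = -1564*(-13*(15 + 3) + (1 + 8 + 5)) = -1564*(-13*18 + 14) = -1564*(-234 + 14) = -1564*(-220) = 344080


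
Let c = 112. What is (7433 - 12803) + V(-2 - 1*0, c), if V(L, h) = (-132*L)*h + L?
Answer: 24196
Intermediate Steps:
V(L, h) = L - 132*L*h (V(L, h) = -132*L*h + L = L - 132*L*h)
(7433 - 12803) + V(-2 - 1*0, c) = (7433 - 12803) + (-2 - 1*0)*(1 - 132*112) = -5370 + (-2 + 0)*(1 - 14784) = -5370 - 2*(-14783) = -5370 + 29566 = 24196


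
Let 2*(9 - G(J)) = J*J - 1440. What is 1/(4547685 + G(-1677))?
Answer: 2/6284499 ≈ 3.1824e-7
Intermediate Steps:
G(J) = 729 - J**2/2 (G(J) = 9 - (J*J - 1440)/2 = 9 - (J**2 - 1440)/2 = 9 - (-1440 + J**2)/2 = 9 + (720 - J**2/2) = 729 - J**2/2)
1/(4547685 + G(-1677)) = 1/(4547685 + (729 - 1/2*(-1677)**2)) = 1/(4547685 + (729 - 1/2*2812329)) = 1/(4547685 + (729 - 2812329/2)) = 1/(4547685 - 2810871/2) = 1/(6284499/2) = 2/6284499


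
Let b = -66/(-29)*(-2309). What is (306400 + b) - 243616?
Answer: 1668342/29 ≈ 57529.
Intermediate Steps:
b = -152394/29 (b = -66*(-1/29)*(-2309) = (66/29)*(-2309) = -152394/29 ≈ -5255.0)
(306400 + b) - 243616 = (306400 - 152394/29) - 243616 = 8733206/29 - 243616 = 1668342/29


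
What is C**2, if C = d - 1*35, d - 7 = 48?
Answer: 400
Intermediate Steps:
d = 55 (d = 7 + 48 = 55)
C = 20 (C = 55 - 1*35 = 55 - 35 = 20)
C**2 = 20**2 = 400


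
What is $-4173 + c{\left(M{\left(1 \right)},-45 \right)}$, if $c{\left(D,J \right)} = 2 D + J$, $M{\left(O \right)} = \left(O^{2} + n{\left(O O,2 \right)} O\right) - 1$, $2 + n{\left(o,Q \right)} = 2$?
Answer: $-4218$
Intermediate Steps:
$n{\left(o,Q \right)} = 0$ ($n{\left(o,Q \right)} = -2 + 2 = 0$)
$M{\left(O \right)} = -1 + O^{2}$ ($M{\left(O \right)} = \left(O^{2} + 0 O\right) - 1 = \left(O^{2} + 0\right) - 1 = O^{2} - 1 = -1 + O^{2}$)
$c{\left(D,J \right)} = J + 2 D$
$-4173 + c{\left(M{\left(1 \right)},-45 \right)} = -4173 - \left(45 - 2 \left(-1 + 1^{2}\right)\right) = -4173 - \left(45 - 2 \left(-1 + 1\right)\right) = -4173 + \left(-45 + 2 \cdot 0\right) = -4173 + \left(-45 + 0\right) = -4173 - 45 = -4218$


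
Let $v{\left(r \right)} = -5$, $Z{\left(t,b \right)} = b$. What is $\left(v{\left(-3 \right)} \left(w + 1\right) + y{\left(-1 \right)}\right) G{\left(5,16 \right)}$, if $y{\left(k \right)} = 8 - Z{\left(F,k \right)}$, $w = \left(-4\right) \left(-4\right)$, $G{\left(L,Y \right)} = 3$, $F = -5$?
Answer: $-228$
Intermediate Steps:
$w = 16$
$y{\left(k \right)} = 8 - k$
$\left(v{\left(-3 \right)} \left(w + 1\right) + y{\left(-1 \right)}\right) G{\left(5,16 \right)} = \left(- 5 \left(16 + 1\right) + \left(8 - -1\right)\right) 3 = \left(\left(-5\right) 17 + \left(8 + 1\right)\right) 3 = \left(-85 + 9\right) 3 = \left(-76\right) 3 = -228$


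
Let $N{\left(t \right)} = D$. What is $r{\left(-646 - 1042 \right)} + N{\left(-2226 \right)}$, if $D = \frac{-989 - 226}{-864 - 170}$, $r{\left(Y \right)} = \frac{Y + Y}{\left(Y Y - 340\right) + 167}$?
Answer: $\frac{3458251981}{2946042814} \approx 1.1739$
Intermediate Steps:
$r{\left(Y \right)} = \frac{2 Y}{-173 + Y^{2}}$ ($r{\left(Y \right)} = \frac{2 Y}{\left(Y^{2} - 340\right) + 167} = \frac{2 Y}{\left(-340 + Y^{2}\right) + 167} = \frac{2 Y}{-173 + Y^{2}}$)
$D = \frac{1215}{1034}$ ($D = - \frac{1215}{-1034} = \left(-1215\right) \left(- \frac{1}{1034}\right) = \frac{1215}{1034} \approx 1.175$)
$N{\left(t \right)} = \frac{1215}{1034}$
$r{\left(-646 - 1042 \right)} + N{\left(-2226 \right)} = \frac{2 \left(-646 - 1042\right)}{-173 + \left(-646 - 1042\right)^{2}} + \frac{1215}{1034} = 2 \left(-1688\right) \frac{1}{-173 + \left(-1688\right)^{2}} + \frac{1215}{1034} = 2 \left(-1688\right) \frac{1}{-173 + 2849344} + \frac{1215}{1034} = 2 \left(-1688\right) \frac{1}{2849171} + \frac{1215}{1034} = - \frac{3376}{2849171} + \frac{1215}{1034} = \frac{3458251981}{2946042814}$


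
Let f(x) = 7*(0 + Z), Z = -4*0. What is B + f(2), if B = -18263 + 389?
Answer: -17874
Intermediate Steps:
Z = 0
f(x) = 0 (f(x) = 7*(0 + 0) = 7*0 = 0)
B = -17874
B + f(2) = -17874 + 0 = -17874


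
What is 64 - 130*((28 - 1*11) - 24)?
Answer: 974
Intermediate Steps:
64 - 130*((28 - 1*11) - 24) = 64 - 130*((28 - 11) - 24) = 64 - 130*(17 - 24) = 64 - 130*(-7) = 64 + 910 = 974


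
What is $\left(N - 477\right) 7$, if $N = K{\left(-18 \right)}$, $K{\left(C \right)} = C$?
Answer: $-3465$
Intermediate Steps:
$N = -18$
$\left(N - 477\right) 7 = \left(-18 - 477\right) 7 = \left(-495\right) 7 = -3465$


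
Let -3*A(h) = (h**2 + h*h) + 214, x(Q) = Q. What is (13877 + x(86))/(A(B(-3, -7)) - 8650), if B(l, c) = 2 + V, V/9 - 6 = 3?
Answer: -13963/13314 ≈ -1.0487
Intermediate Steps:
V = 81 (V = 54 + 9*3 = 54 + 27 = 81)
B(l, c) = 83 (B(l, c) = 2 + 81 = 83)
A(h) = -214/3 - 2*h**2/3 (A(h) = -((h**2 + h*h) + 214)/3 = -((h**2 + h**2) + 214)/3 = -(2*h**2 + 214)/3 = -(214 + 2*h**2)/3 = -214/3 - 2*h**2/3)
(13877 + x(86))/(A(B(-3, -7)) - 8650) = (13877 + 86)/((-214/3 - 2/3*83**2) - 8650) = 13963/((-214/3 - 2/3*6889) - 8650) = 13963/((-214/3 - 13778/3) - 8650) = 13963/(-4664 - 8650) = 13963/(-13314) = 13963*(-1/13314) = -13963/13314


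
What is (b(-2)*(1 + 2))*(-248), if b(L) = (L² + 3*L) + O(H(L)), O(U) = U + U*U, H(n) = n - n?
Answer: 1488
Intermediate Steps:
H(n) = 0
O(U) = U + U²
b(L) = L² + 3*L (b(L) = (L² + 3*L) + 0*(1 + 0) = (L² + 3*L) + 0*1 = (L² + 3*L) + 0 = L² + 3*L)
(b(-2)*(1 + 2))*(-248) = ((-2*(3 - 2))*(1 + 2))*(-248) = (-2*1*3)*(-248) = -2*3*(-248) = -6*(-248) = 1488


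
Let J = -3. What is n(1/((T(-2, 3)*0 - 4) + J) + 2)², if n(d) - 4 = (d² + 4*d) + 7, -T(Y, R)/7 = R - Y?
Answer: 1149184/2401 ≈ 478.63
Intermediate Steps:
T(Y, R) = -7*R + 7*Y (T(Y, R) = -7*(R - Y) = -7*R + 7*Y)
n(d) = 11 + d² + 4*d (n(d) = 4 + ((d² + 4*d) + 7) = 4 + (7 + d² + 4*d) = 11 + d² + 4*d)
n(1/((T(-2, 3)*0 - 4) + J) + 2)² = (11 + (1/(((-7*3 + 7*(-2))*0 - 4) - 3) + 2)² + 4*(1/(((-7*3 + 7*(-2))*0 - 4) - 3) + 2))² = (11 + (1/(((-21 - 14)*0 - 4) - 3) + 2)² + 4*(1/(((-21 - 14)*0 - 4) - 3) + 2))² = (11 + (1/((-35*0 - 4) - 3) + 2)² + 4*(1/((-35*0 - 4) - 3) + 2))² = (11 + (1/((0 - 4) - 3) + 2)² + 4*(1/((0 - 4) - 3) + 2))² = (11 + (1/(-4 - 3) + 2)² + 4*(1/(-4 - 3) + 2))² = (11 + (1/(-7) + 2)² + 4*(1/(-7) + 2))² = (11 + (-⅐ + 2)² + 4*(-⅐ + 2))² = (11 + (13/7)² + 4*(13/7))² = (11 + 169/49 + 52/7)² = (1072/49)² = 1149184/2401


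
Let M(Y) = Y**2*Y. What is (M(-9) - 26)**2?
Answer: 570025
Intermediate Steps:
M(Y) = Y**3
(M(-9) - 26)**2 = ((-9)**3 - 26)**2 = (-729 - 26)**2 = (-755)**2 = 570025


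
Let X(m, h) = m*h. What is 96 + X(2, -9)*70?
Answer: -1164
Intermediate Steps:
X(m, h) = h*m
96 + X(2, -9)*70 = 96 - 9*2*70 = 96 - 18*70 = 96 - 1260 = -1164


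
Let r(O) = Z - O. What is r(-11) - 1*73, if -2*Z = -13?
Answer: -111/2 ≈ -55.500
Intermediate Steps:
Z = 13/2 (Z = -1/2*(-13) = 13/2 ≈ 6.5000)
r(O) = 13/2 - O
r(-11) - 1*73 = (13/2 - 1*(-11)) - 1*73 = (13/2 + 11) - 73 = 35/2 - 73 = -111/2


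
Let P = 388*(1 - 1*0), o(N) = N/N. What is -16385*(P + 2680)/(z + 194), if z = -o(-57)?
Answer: -50269180/193 ≈ -2.6046e+5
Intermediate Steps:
o(N) = 1
P = 388 (P = 388*(1 + 0) = 388*1 = 388)
z = -1 (z = -1*1 = -1)
-16385*(P + 2680)/(z + 194) = -16385*(388 + 2680)/(-1 + 194) = -16385/(193/3068) = -16385/(193*(1/3068)) = -16385/193/3068 = -16385*3068/193 = -50269180/193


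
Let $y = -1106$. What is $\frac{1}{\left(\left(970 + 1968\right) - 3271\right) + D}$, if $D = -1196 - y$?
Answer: $- \frac{1}{423} \approx -0.0023641$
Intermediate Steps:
$D = -90$ ($D = -1196 - -1106 = -1196 + 1106 = -90$)
$\frac{1}{\left(\left(970 + 1968\right) - 3271\right) + D} = \frac{1}{\left(\left(970 + 1968\right) - 3271\right) - 90} = \frac{1}{\left(2938 - 3271\right) - 90} = \frac{1}{-333 - 90} = \frac{1}{-423} = - \frac{1}{423}$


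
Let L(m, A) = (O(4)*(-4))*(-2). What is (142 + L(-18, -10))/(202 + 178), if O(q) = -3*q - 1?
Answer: ⅒ ≈ 0.10000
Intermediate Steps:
O(q) = -1 - 3*q
L(m, A) = -104 (L(m, A) = ((-1 - 3*4)*(-4))*(-2) = ((-1 - 12)*(-4))*(-2) = -13*(-4)*(-2) = 52*(-2) = -104)
(142 + L(-18, -10))/(202 + 178) = (142 - 104)/(202 + 178) = 38/380 = 38*(1/380) = ⅒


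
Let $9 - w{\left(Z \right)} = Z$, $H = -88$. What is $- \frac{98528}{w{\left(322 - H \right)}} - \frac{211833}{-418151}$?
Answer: $\frac{41284526761}{167678551} \approx 246.21$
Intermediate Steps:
$w{\left(Z \right)} = 9 - Z$
$- \frac{98528}{w{\left(322 - H \right)}} - \frac{211833}{-418151} = - \frac{98528}{9 - \left(322 - -88\right)} - \frac{211833}{-418151} = - \frac{98528}{9 - \left(322 + 88\right)} - - \frac{211833}{418151} = - \frac{98528}{9 - 410} + \frac{211833}{418151} = - \frac{98528}{-401} + \frac{211833}{418151} = \left(-98528\right) \left(- \frac{1}{401}\right) + \frac{211833}{418151} = \frac{98528}{401} + \frac{211833}{418151} = \frac{41284526761}{167678551}$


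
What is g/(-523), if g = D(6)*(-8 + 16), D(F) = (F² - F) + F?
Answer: -288/523 ≈ -0.55067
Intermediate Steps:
D(F) = F²
g = 288 (g = 6²*(-8 + 16) = 36*8 = 288)
g/(-523) = 288/(-523) = 288*(-1/523) = -288/523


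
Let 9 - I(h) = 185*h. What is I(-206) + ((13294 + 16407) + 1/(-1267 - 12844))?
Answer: 957008019/14111 ≈ 67820.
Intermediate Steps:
I(h) = 9 - 185*h
I(-206) + ((13294 + 16407) + 1/(-1267 - 12844)) = (9 - 185*(-206)) + ((13294 + 16407) + 1/(-1267 - 12844)) = (9 + 38110) + (29701 + 1/(-14111)) = 38119 + (29701 - 1/14111) = 38119 + 419110810/14111 = 957008019/14111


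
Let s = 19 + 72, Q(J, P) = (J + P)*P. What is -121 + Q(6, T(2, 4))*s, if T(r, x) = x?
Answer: 3519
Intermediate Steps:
Q(J, P) = P*(J + P)
s = 91
-121 + Q(6, T(2, 4))*s = -121 + (4*(6 + 4))*91 = -121 + (4*10)*91 = -121 + 40*91 = -121 + 3640 = 3519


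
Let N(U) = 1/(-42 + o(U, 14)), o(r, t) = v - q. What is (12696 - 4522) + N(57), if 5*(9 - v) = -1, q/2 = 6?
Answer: 1830971/224 ≈ 8174.0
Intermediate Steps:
q = 12 (q = 2*6 = 12)
v = 46/5 (v = 9 - ⅕*(-1) = 9 + ⅕ = 46/5 ≈ 9.2000)
o(r, t) = -14/5 (o(r, t) = 46/5 - 1*12 = 46/5 - 12 = -14/5)
N(U) = -5/224 (N(U) = 1/(-42 - 14/5) = 1/(-224/5) = -5/224)
(12696 - 4522) + N(57) = (12696 - 4522) - 5/224 = 8174 - 5/224 = 1830971/224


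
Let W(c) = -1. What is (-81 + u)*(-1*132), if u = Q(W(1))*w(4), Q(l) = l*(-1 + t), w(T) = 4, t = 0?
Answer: 10164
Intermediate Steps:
Q(l) = -l (Q(l) = l*(-1 + 0) = l*(-1) = -l)
u = 4 (u = -1*(-1)*4 = 1*4 = 4)
(-81 + u)*(-1*132) = (-81 + 4)*(-1*132) = -77*(-132) = 10164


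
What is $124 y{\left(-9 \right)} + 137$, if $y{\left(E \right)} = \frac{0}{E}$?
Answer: $137$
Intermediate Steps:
$y{\left(E \right)} = 0$
$124 y{\left(-9 \right)} + 137 = 124 \cdot 0 + 137 = 0 + 137 = 137$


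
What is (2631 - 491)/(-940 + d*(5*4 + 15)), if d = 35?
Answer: 428/57 ≈ 7.5088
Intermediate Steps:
(2631 - 491)/(-940 + d*(5*4 + 15)) = (2631 - 491)/(-940 + 35*(5*4 + 15)) = 2140/(-940 + 35*(20 + 15)) = 2140/(-940 + 35*35) = 2140/(-940 + 1225) = 2140/285 = 2140*(1/285) = 428/57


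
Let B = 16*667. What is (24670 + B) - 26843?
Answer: 8499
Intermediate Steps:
B = 10672
(24670 + B) - 26843 = (24670 + 10672) - 26843 = 35342 - 26843 = 8499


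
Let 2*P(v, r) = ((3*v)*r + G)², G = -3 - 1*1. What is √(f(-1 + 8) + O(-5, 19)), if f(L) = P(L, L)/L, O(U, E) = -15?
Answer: √283346/14 ≈ 38.022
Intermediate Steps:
G = -4 (G = -3 - 1 = -4)
P(v, r) = (-4 + 3*r*v)²/2 (P(v, r) = ((3*v)*r - 4)²/2 = (3*r*v - 4)²/2 = (-4 + 3*r*v)²/2)
f(L) = (-4 + 3*L²)²/(2*L) (f(L) = ((-4 + 3*L*L)²/2)/L = ((-4 + 3*L²)²/2)/L = (-4 + 3*L²)²/(2*L))
√(f(-1 + 8) + O(-5, 19)) = √((-4 + 3*(-1 + 8)²)²/(2*(-1 + 8)) - 15) = √((½)*(-4 + 3*7²)²/7 - 15) = √((½)*(⅐)*(-4 + 3*49)² - 15) = √((½)*(⅐)*(-4 + 147)² - 15) = √((½)*(⅐)*143² - 15) = √((½)*(⅐)*20449 - 15) = √(20449/14 - 15) = √(20239/14) = √283346/14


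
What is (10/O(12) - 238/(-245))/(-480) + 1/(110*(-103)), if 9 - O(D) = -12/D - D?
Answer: -19409/6344800 ≈ -0.0030590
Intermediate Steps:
O(D) = 9 + D + 12/D (O(D) = 9 - (-12/D - D) = 9 - (-D - 12/D) = 9 + (D + 12/D) = 9 + D + 12/D)
(10/O(12) - 238/(-245))/(-480) + 1/(110*(-103)) = (10/(9 + 12 + 12/12) - 238/(-245))/(-480) + 1/(110*(-103)) = (10/(9 + 12 + 12*(1/12)) - 238*(-1/245))*(-1/480) + (1/110)*(-1/103) = (10/(9 + 12 + 1) + 34/35)*(-1/480) - 1/11330 = (10/22 + 34/35)*(-1/480) - 1/11330 = (10*(1/22) + 34/35)*(-1/480) - 1/11330 = (5/11 + 34/35)*(-1/480) - 1/11330 = (549/385)*(-1/480) - 1/11330 = -183/61600 - 1/11330 = -19409/6344800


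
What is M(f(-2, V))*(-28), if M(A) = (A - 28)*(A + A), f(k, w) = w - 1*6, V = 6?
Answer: 0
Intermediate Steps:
f(k, w) = -6 + w (f(k, w) = w - 6 = -6 + w)
M(A) = 2*A*(-28 + A) (M(A) = (-28 + A)*(2*A) = 2*A*(-28 + A))
M(f(-2, V))*(-28) = (2*(-6 + 6)*(-28 + (-6 + 6)))*(-28) = (2*0*(-28 + 0))*(-28) = (2*0*(-28))*(-28) = 0*(-28) = 0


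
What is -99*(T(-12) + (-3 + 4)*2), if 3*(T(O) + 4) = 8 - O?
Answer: -462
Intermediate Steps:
T(O) = -4/3 - O/3 (T(O) = -4 + (8 - O)/3 = -4 + (8/3 - O/3) = -4/3 - O/3)
-99*(T(-12) + (-3 + 4)*2) = -99*((-4/3 - ⅓*(-12)) + (-3 + 4)*2) = -99*((-4/3 + 4) + 1*2) = -99*(8/3 + 2) = -99*14/3 = -462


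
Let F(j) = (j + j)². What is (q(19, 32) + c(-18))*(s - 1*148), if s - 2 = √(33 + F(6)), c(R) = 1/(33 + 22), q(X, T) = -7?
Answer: 56064/55 - 384*√177/55 ≈ 926.46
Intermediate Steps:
c(R) = 1/55
F(j) = 4*j² (F(j) = (2*j)² = 4*j²)
s = 2 + √177 (s = 2 + √(33 + 4*6²) = 2 + √(33 + 4*36) = 2 + √(33 + 144) = 2 + √177 ≈ 15.304)
(q(19, 32) + c(-18))*(s - 1*148) = (-7 + 1/55)*((2 + √177) - 1*148) = -384*((2 + √177) - 148)/55 = -384*(-146 + √177)/55 = 56064/55 - 384*√177/55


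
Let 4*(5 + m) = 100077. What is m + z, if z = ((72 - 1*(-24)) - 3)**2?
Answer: 134653/4 ≈ 33663.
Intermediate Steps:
m = 100057/4 (m = -5 + (1/4)*100077 = -5 + 100077/4 = 100057/4 ≈ 25014.)
z = 8649 (z = ((72 + 24) - 3)**2 = (96 - 3)**2 = 93**2 = 8649)
m + z = 100057/4 + 8649 = 134653/4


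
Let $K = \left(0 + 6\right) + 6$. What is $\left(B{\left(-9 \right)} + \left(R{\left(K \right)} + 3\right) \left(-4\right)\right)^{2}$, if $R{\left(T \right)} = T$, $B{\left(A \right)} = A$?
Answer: $4761$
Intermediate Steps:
$K = 12$ ($K = 6 + 6 = 12$)
$\left(B{\left(-9 \right)} + \left(R{\left(K \right)} + 3\right) \left(-4\right)\right)^{2} = \left(-9 + \left(12 + 3\right) \left(-4\right)\right)^{2} = \left(-9 + 15 \left(-4\right)\right)^{2} = \left(-9 - 60\right)^{2} = \left(-69\right)^{2} = 4761$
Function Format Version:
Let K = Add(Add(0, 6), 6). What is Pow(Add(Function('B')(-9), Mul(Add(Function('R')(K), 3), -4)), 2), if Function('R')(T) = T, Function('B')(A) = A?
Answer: 4761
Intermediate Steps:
K = 12 (K = Add(6, 6) = 12)
Pow(Add(Function('B')(-9), Mul(Add(Function('R')(K), 3), -4)), 2) = Pow(Add(-9, Mul(Add(12, 3), -4)), 2) = Pow(Add(-9, Mul(15, -4)), 2) = Pow(Add(-9, -60), 2) = Pow(-69, 2) = 4761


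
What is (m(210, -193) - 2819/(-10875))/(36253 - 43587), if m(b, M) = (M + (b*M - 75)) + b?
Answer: 441391681/79757250 ≈ 5.5342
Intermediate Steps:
m(b, M) = -75 + M + b + M*b (m(b, M) = (M + (M*b - 75)) + b = (M + (-75 + M*b)) + b = (-75 + M + M*b) + b = -75 + M + b + M*b)
(m(210, -193) - 2819/(-10875))/(36253 - 43587) = ((-75 - 193 + 210 - 193*210) - 2819/(-10875))/(36253 - 43587) = ((-75 - 193 + 210 - 40530) - 2819*(-1/10875))/(-7334) = (-40588 + 2819/10875)*(-1/7334) = -441391681/10875*(-1/7334) = 441391681/79757250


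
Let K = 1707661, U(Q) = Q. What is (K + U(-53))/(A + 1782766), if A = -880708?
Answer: 853804/451029 ≈ 1.8930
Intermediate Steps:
(K + U(-53))/(A + 1782766) = (1707661 - 53)/(-880708 + 1782766) = 1707608/902058 = 1707608*(1/902058) = 853804/451029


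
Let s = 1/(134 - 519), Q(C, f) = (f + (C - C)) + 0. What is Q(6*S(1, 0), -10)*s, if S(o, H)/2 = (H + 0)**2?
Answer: 2/77 ≈ 0.025974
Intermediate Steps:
S(o, H) = 2*H**2 (S(o, H) = 2*(H + 0)**2 = 2*H**2)
Q(C, f) = f (Q(C, f) = (f + 0) + 0 = f + 0 = f)
s = -1/385 (s = 1/(-385) = -1/385 ≈ -0.0025974)
Q(6*S(1, 0), -10)*s = -10*(-1/385) = 2/77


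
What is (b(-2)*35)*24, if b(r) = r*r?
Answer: 3360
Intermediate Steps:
b(r) = r²
(b(-2)*35)*24 = ((-2)²*35)*24 = (4*35)*24 = 140*24 = 3360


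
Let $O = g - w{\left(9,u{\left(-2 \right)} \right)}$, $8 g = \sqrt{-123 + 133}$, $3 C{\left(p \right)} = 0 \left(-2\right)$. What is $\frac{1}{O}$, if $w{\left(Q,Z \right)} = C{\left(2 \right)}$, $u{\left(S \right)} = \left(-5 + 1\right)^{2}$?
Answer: $\frac{4 \sqrt{10}}{5} \approx 2.5298$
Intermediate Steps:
$C{\left(p \right)} = 0$ ($C{\left(p \right)} = \frac{0 \left(-2\right)}{3} = \frac{1}{3} \cdot 0 = 0$)
$u{\left(S \right)} = 16$ ($u{\left(S \right)} = \left(-4\right)^{2} = 16$)
$w{\left(Q,Z \right)} = 0$
$g = \frac{\sqrt{10}}{8}$ ($g = \frac{\sqrt{-123 + 133}}{8} = \frac{\sqrt{10}}{8} \approx 0.39528$)
$O = \frac{\sqrt{10}}{8}$ ($O = \frac{\sqrt{10}}{8} - 0 = \frac{\sqrt{10}}{8} + 0 = \frac{\sqrt{10}}{8} \approx 0.39528$)
$\frac{1}{O} = \frac{1}{\frac{1}{8} \sqrt{10}} = \frac{4 \sqrt{10}}{5}$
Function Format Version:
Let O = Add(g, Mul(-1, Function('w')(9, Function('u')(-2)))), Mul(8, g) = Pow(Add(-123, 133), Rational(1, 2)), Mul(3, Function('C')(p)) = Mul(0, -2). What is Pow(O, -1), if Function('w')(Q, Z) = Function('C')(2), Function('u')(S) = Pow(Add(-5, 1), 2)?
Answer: Mul(Rational(4, 5), Pow(10, Rational(1, 2))) ≈ 2.5298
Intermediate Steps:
Function('C')(p) = 0 (Function('C')(p) = Mul(Rational(1, 3), Mul(0, -2)) = Mul(Rational(1, 3), 0) = 0)
Function('u')(S) = 16 (Function('u')(S) = Pow(-4, 2) = 16)
Function('w')(Q, Z) = 0
g = Mul(Rational(1, 8), Pow(10, Rational(1, 2))) (g = Mul(Rational(1, 8), Pow(Add(-123, 133), Rational(1, 2))) = Mul(Rational(1, 8), Pow(10, Rational(1, 2))) ≈ 0.39528)
O = Mul(Rational(1, 8), Pow(10, Rational(1, 2))) (O = Add(Mul(Rational(1, 8), Pow(10, Rational(1, 2))), Mul(-1, 0)) = Add(Mul(Rational(1, 8), Pow(10, Rational(1, 2))), 0) = Mul(Rational(1, 8), Pow(10, Rational(1, 2))) ≈ 0.39528)
Pow(O, -1) = Pow(Mul(Rational(1, 8), Pow(10, Rational(1, 2))), -1) = Mul(Rational(4, 5), Pow(10, Rational(1, 2)))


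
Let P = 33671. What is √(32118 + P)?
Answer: √65789 ≈ 256.49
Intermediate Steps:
√(32118 + P) = √(32118 + 33671) = √65789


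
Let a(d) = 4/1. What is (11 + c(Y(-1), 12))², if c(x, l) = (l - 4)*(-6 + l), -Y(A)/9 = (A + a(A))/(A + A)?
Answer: 3481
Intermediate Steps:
a(d) = 4 (a(d) = 4*1 = 4)
Y(A) = -9*(4 + A)/(2*A) (Y(A) = -9*(A + 4)/(A + A) = -9*(4 + A)/(2*A))
c(x, l) = (-6 + l)*(-4 + l) (c(x, l) = (-4 + l)*(-6 + l) = (-6 + l)*(-4 + l))
(11 + c(Y(-1), 12))² = (11 + (24 + 12² - 10*12))² = (11 + (24 + 144 - 120))² = (11 + 48)² = 59² = 3481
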